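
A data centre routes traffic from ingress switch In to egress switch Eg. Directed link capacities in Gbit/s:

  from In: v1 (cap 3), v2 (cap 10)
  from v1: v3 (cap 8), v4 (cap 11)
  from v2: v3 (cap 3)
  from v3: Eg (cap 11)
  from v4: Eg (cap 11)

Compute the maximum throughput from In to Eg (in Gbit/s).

6

Augment In→v1→v3→Eg: bottleneck 3, flow now 3.
Augment In→v2→v3→Eg: bottleneck 3, flow now 6.
No augmenting path remains; maximum flow = 6.
In the residual graph, reachable from In: {In, v2}.
Min-cut edges: In→v1 (3), v2→v3 (3); capacity 3 + 3 = 6.
This cut is saturated, so no flow can exceed 6.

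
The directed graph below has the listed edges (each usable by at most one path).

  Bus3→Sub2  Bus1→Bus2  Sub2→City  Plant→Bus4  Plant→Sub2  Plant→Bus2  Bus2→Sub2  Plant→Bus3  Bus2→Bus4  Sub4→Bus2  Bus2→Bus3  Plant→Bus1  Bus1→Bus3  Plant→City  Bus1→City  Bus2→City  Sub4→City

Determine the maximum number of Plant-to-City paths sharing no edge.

Assign every edge capacity 1; by Menger, the answer equals the max flow.
Path Plant→City (+1); total 1.
Path Plant→Bus1→City (+1); total 2.
Path Plant→Bus2→City (+1); total 3.
Path Plant→Sub2→City (+1); total 4.
No residual Plant→City path; max flow = 4.
Certifying cut of size 4: {Plant→Bus1, Plant→Bus2, Plant→City, Sub2→City}.

4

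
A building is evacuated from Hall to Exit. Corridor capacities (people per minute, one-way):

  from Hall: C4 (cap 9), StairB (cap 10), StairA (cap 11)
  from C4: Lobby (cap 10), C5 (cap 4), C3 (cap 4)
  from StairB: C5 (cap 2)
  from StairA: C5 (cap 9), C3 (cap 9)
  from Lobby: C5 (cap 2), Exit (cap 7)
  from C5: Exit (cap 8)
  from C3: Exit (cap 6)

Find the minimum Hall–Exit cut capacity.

21

Augment Hall→C4→Lobby→Exit: bottleneck 7, flow now 7.
Augment Hall→C4→C5→Exit: bottleneck 2, flow now 9.
Augment Hall→StairB→C5→Exit: bottleneck 2, flow now 11.
Augment Hall→StairA→C5→Exit: bottleneck 4, flow now 15.
Augment Hall→StairA→C3→Exit: bottleneck 6, flow now 21.
No augmenting path remains; maximum flow = 21.
By max-flow min-cut, the minimum cut capacity equals the max flow.
In the residual graph, reachable from Hall: {Hall, C4, StairB, StairA, Lobby, C5, C3}.
Min-cut edges: Lobby→Exit (7), C5→Exit (8), C3→Exit (6); capacity 7 + 8 + 6 = 21.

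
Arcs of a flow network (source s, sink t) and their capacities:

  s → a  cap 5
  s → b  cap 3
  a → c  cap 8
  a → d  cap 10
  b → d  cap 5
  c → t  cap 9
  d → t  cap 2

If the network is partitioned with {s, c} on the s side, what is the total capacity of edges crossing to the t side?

17

Edges leaving {s, c}: s→a (5), s→b (3), c→t (9).
Cut capacity = 5 + 3 + 9 = 17.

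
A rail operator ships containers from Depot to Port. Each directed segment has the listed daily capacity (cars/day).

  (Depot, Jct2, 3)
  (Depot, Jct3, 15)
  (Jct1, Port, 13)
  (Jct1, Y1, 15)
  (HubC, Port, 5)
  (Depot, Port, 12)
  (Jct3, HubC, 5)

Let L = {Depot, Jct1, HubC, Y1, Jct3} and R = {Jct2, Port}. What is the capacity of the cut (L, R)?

Edges leaving {Depot, Jct1, HubC, Y1, Jct3}: Depot→Jct2 (3), Depot→Port (12), Jct1→Port (13), HubC→Port (5).
Cut capacity = 3 + 12 + 13 + 5 = 33.

33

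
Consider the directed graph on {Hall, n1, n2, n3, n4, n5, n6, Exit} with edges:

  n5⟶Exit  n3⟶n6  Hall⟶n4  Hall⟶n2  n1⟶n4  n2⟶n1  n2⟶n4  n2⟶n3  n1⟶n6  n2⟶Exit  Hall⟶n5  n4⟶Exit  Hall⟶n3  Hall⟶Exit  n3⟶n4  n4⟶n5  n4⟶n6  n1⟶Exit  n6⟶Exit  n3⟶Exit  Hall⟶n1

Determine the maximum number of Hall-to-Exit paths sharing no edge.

6

Assign every edge capacity 1; by Menger, the answer equals the max flow.
Path Hall→Exit (+1); total 1.
Path Hall→n1→Exit (+1); total 2.
Path Hall→n2→Exit (+1); total 3.
Path Hall→n3→Exit (+1); total 4.
Path Hall→n4→Exit (+1); total 5.
Path Hall→n5→Exit (+1); total 6.
No residual Hall→Exit path; max flow = 6.
Certifying cut of size 6: {Hall→Exit, Hall→n1, Hall→n2, Hall→n3, Hall→n4, Hall→n5}.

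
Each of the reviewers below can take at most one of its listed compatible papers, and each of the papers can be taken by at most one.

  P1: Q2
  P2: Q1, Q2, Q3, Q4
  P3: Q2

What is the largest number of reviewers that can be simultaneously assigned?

2

Unit-capacity flow: source→left, listed edges, right→sink; max matching = max flow.
Augmenting path P1→Q2 (+1); matched 1.
Augmenting path P2→Q1 (+1); matched 2.
No augmenting path remains; maximum matching = 2.
König certificate: {P2, Q2} is a vertex cover of size 2 (every listed pair touches it), so no matching can be larger.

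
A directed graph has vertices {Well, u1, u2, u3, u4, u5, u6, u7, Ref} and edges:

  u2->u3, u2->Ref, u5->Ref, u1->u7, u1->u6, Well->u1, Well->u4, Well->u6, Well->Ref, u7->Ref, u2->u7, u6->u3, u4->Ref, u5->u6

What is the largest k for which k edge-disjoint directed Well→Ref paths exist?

Assign every edge capacity 1; by Menger, the answer equals the max flow.
Path Well→Ref (+1); total 1.
Path Well→u4→Ref (+1); total 2.
Path Well→u1→u7→Ref (+1); total 3.
No residual Well→Ref path; max flow = 3.
Certifying cut of size 3: {Well→Ref, Well→u1, Well→u4}.

3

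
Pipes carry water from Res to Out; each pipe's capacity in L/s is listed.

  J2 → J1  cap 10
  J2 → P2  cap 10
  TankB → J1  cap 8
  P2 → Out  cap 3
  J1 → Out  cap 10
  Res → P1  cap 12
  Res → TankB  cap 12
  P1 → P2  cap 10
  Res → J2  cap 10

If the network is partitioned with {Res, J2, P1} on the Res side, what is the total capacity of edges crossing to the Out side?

42

Edges leaving {Res, J2, P1}: Res→TankB (12), J2→P2 (10), J2→J1 (10), P1→P2 (10).
Cut capacity = 12 + 10 + 10 + 10 = 42.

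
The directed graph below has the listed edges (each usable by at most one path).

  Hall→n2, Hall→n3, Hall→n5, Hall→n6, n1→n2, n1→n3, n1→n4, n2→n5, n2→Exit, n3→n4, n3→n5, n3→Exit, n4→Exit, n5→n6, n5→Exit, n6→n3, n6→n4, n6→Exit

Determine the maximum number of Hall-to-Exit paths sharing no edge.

4

Assign every edge capacity 1; by Menger, the answer equals the max flow.
Path Hall→n2→Exit (+1); total 1.
Path Hall→n3→Exit (+1); total 2.
Path Hall→n5→Exit (+1); total 3.
Path Hall→n6→Exit (+1); total 4.
No residual Hall→Exit path; max flow = 4.
Certifying cut of size 4: {Hall→n2, Hall→n3, Hall→n5, Hall→n6}.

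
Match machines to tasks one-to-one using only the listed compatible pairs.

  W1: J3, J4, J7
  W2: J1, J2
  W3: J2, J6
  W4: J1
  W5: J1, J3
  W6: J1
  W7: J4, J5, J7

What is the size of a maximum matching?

6

Unit-capacity flow: source→left, listed edges, right→sink; max matching = max flow.
Augmenting path W1→J3 (+1); matched 1.
Augmenting path W2→J1 (+1); matched 2.
Augmenting path W3→J2 (+1); matched 3.
Augmenting path W7→J4 (+1); matched 4.
Augmenting path W5→J3→W1→J7 (+1); matched 5.
Augmenting path W4→J1→W2→J2→W3→J6 (+1); matched 6.
No augmenting path remains; maximum matching = 6.
König certificate: {W1, W2, W3, W5, W7, J1} is a vertex cover of size 6 (every listed pair touches it), so no matching can be larger.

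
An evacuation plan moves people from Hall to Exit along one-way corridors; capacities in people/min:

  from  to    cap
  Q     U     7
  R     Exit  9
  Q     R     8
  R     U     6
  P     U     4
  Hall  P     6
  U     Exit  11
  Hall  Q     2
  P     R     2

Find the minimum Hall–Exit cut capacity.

8

Augment Hall→P→R→Exit: bottleneck 2, flow now 2.
Augment Hall→P→U→Exit: bottleneck 4, flow now 6.
Augment Hall→Q→R→Exit: bottleneck 2, flow now 8.
No augmenting path remains; maximum flow = 8.
By max-flow min-cut, the minimum cut capacity equals the max flow.
In the residual graph, reachable from Hall: {Hall}.
Min-cut edges: Hall→P (6), Hall→Q (2); capacity 6 + 2 = 8.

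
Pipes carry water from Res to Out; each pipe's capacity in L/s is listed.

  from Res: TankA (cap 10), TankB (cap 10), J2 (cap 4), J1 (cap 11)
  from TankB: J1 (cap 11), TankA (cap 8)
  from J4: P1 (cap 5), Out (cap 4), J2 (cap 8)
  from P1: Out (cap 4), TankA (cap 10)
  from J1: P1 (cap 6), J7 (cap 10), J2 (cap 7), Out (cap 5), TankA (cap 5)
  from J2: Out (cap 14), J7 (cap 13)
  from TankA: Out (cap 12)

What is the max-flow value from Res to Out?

32

Augment Res→J1→Out: bottleneck 5, flow now 5.
Augment Res→J2→Out: bottleneck 4, flow now 9.
Augment Res→TankA→Out: bottleneck 10, flow now 19.
Augment Res→TankB→TankA→Out: bottleneck 2, flow now 21.
Augment Res→J1→P1→Out: bottleneck 4, flow now 25.
Augment Res→J1→J2→Out: bottleneck 2, flow now 27.
Augment Res→TankB→J1→J2→Out: bottleneck 5, flow now 32.
No augmenting path remains; maximum flow = 32.
In the residual graph, reachable from Res: {Res, TankB, P1, J1, TankA, J7}.
Min-cut edges: Res→J2 (4), P1→Out (4), J1→J2 (7), J1→Out (5), TankA→Out (12); capacity 4 + 4 + 7 + 5 + 12 = 32.
This cut is saturated, so no flow can exceed 32.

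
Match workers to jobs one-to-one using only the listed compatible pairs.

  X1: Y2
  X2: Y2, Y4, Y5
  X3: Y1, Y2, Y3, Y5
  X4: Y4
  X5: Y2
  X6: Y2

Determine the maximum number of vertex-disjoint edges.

4

Unit-capacity flow: source→left, listed edges, right→sink; max matching = max flow.
Augmenting path X1→Y2 (+1); matched 1.
Augmenting path X2→Y4 (+1); matched 2.
Augmenting path X3→Y1 (+1); matched 3.
Augmenting path X4→Y4→X2→Y5 (+1); matched 4.
No augmenting path remains; maximum matching = 4.
König certificate: {X2, X3, X4, Y2} is a vertex cover of size 4 (every listed pair touches it), so no matching can be larger.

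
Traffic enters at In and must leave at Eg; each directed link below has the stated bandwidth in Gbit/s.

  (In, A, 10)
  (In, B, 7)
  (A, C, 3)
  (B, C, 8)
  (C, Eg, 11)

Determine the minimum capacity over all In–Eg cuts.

10

Augment In→A→C→Eg: bottleneck 3, flow now 3.
Augment In→B→C→Eg: bottleneck 7, flow now 10.
No augmenting path remains; maximum flow = 10.
By max-flow min-cut, the minimum cut capacity equals the max flow.
In the residual graph, reachable from In: {In, A}.
Min-cut edges: In→B (7), A→C (3); capacity 7 + 3 = 10.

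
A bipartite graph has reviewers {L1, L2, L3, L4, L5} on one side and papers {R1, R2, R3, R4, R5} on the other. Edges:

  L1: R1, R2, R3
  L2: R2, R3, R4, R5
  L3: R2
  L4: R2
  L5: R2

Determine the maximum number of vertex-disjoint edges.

Unit-capacity flow: source→left, listed edges, right→sink; max matching = max flow.
Augmenting path L1→R1 (+1); matched 1.
Augmenting path L2→R2 (+1); matched 2.
Augmenting path L3→R2→L2→R3 (+1); matched 3.
No augmenting path remains; maximum matching = 3.
König certificate: {L1, L2, R2} is a vertex cover of size 3 (every listed pair touches it), so no matching can be larger.

3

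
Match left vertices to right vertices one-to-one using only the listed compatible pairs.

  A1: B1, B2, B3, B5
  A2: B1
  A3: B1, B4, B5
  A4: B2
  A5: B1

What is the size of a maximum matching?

4

Unit-capacity flow: source→left, listed edges, right→sink; max matching = max flow.
Augmenting path A1→B1 (+1); matched 1.
Augmenting path A3→B4 (+1); matched 2.
Augmenting path A4→B2 (+1); matched 3.
Augmenting path A2→B1→A1→B3 (+1); matched 4.
No augmenting path remains; maximum matching = 4.
König certificate: {A1, A3, A4, B1} is a vertex cover of size 4 (every listed pair touches it), so no matching can be larger.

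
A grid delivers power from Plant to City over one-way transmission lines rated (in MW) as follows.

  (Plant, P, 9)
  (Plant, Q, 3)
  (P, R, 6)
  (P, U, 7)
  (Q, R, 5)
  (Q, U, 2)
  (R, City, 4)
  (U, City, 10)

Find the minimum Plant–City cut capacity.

12

Augment Plant→P→R→City: bottleneck 4, flow now 4.
Augment Plant→P→U→City: bottleneck 5, flow now 9.
Augment Plant→Q→U→City: bottleneck 2, flow now 11.
Augment Plant→Q→R→P→U→City: bottleneck 1, flow now 12. (uses reverse residual edge)
No augmenting path remains; maximum flow = 12.
By max-flow min-cut, the minimum cut capacity equals the max flow.
In the residual graph, reachable from Plant: {Plant}.
Min-cut edges: Plant→P (9), Plant→Q (3); capacity 9 + 3 = 12.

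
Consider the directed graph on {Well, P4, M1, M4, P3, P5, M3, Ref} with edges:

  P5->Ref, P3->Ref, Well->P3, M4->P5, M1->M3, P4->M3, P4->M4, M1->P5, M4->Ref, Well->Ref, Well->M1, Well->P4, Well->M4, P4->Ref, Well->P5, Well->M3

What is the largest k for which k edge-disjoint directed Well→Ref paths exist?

Assign every edge capacity 1; by Menger, the answer equals the max flow.
Path Well→Ref (+1); total 1.
Path Well→P4→Ref (+1); total 2.
Path Well→M4→Ref (+1); total 3.
Path Well→P3→Ref (+1); total 4.
Path Well→P5→Ref (+1); total 5.
No residual Well→Ref path; max flow = 5.
Certifying cut of size 5: {P5→Ref, Well→M4, Well→P3, Well→P4, Well→Ref}.

5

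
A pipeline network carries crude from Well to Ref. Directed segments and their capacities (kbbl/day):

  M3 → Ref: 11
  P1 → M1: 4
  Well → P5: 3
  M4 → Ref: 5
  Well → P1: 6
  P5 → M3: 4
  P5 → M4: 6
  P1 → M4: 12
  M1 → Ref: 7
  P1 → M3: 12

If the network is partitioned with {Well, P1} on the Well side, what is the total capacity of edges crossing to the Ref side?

31

Edges leaving {Well, P1}: Well→P5 (3), P1→M3 (12), P1→M4 (12), P1→M1 (4).
Cut capacity = 3 + 12 + 12 + 4 = 31.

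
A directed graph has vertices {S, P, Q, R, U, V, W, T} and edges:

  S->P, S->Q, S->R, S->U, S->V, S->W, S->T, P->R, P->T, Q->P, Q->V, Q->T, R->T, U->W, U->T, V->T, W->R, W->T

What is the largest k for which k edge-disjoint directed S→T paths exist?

Assign every edge capacity 1; by Menger, the answer equals the max flow.
Path S→T (+1); total 1.
Path S→P→T (+1); total 2.
Path S→Q→T (+1); total 3.
Path S→R→T (+1); total 4.
Path S→U→T (+1); total 5.
Path S→V→T (+1); total 6.
Path S→W→T (+1); total 7.
No residual S→T path; max flow = 7.
Certifying cut of size 7: {S→P, S→Q, S→R, S→T, S→U, S→V, S→W}.

7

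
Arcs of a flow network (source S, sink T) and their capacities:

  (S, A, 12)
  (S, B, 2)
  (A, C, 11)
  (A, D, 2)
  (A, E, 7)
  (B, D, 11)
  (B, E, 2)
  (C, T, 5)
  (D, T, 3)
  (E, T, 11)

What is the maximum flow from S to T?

Augment S→A→C→T: bottleneck 5, flow now 5.
Augment S→A→D→T: bottleneck 2, flow now 7.
Augment S→A→E→T: bottleneck 5, flow now 12.
Augment S→B→D→T: bottleneck 1, flow now 13.
Augment S→B→E→T: bottleneck 1, flow now 14.
No augmenting path remains; maximum flow = 14.
In the residual graph, reachable from S: {S}.
Min-cut edges: S→A (12), S→B (2); capacity 12 + 2 = 14.
This cut is saturated, so no flow can exceed 14.

14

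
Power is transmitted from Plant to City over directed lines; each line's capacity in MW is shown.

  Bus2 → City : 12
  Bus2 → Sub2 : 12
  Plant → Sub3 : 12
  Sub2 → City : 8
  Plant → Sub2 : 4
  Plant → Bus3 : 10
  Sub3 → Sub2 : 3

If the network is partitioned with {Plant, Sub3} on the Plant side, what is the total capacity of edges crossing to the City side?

17

Edges leaving {Plant, Sub3}: Plant→Sub2 (4), Plant→Bus3 (10), Sub3→Sub2 (3).
Cut capacity = 4 + 10 + 3 = 17.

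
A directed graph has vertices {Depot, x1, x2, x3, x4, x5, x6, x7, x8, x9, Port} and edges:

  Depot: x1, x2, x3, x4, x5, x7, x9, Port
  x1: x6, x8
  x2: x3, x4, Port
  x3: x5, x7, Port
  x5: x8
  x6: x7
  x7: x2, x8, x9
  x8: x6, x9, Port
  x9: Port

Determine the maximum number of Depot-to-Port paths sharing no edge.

5

Assign every edge capacity 1; by Menger, the answer equals the max flow.
Path Depot→Port (+1); total 1.
Path Depot→x2→Port (+1); total 2.
Path Depot→x3→Port (+1); total 3.
Path Depot→x9→Port (+1); total 4.
Path Depot→x1→x8→Port (+1); total 5.
No residual Depot→Port path; max flow = 5.
Certifying cut of size 5: {Depot→Port, x2→Port, x3→Port, x8→Port, x9→Port}.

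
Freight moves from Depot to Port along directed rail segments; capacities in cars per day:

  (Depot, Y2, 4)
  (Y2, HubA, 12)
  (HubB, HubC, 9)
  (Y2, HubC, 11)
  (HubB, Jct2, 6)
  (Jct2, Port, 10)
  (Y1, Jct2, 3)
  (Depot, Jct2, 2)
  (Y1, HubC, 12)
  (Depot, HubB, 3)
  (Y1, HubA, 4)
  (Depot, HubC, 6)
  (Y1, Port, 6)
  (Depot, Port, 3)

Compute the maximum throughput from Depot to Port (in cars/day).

Augment Depot→Port: bottleneck 3, flow now 3.
Augment Depot→Jct2→Port: bottleneck 2, flow now 5.
Augment Depot→HubB→Jct2→Port: bottleneck 3, flow now 8.
No augmenting path remains; maximum flow = 8.
In the residual graph, reachable from Depot: {Depot, Y2, HubC, HubA}.
Min-cut edges: Depot→HubB (3), Depot→Jct2 (2), Depot→Port (3); capacity 3 + 2 + 3 = 8.
This cut is saturated, so no flow can exceed 8.

8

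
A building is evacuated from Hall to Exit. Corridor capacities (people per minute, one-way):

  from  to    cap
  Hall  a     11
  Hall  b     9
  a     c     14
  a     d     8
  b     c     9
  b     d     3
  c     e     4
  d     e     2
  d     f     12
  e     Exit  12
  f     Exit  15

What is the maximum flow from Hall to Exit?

15

Augment Hall→a→c→e→Exit: bottleneck 4, flow now 4.
Augment Hall→a→d→e→Exit: bottleneck 2, flow now 6.
Augment Hall→a→d→f→Exit: bottleneck 5, flow now 11.
Augment Hall→b→d→f→Exit: bottleneck 3, flow now 14.
Augment Hall→b→c→a→d→f→Exit: bottleneck 1, flow now 15. (uses reverse residual edge)
No augmenting path remains; maximum flow = 15.
In the residual graph, reachable from Hall: {Hall, a, b, c}.
Min-cut edges: a→d (8), b→d (3), c→e (4); capacity 8 + 3 + 4 = 15.
This cut is saturated, so no flow can exceed 15.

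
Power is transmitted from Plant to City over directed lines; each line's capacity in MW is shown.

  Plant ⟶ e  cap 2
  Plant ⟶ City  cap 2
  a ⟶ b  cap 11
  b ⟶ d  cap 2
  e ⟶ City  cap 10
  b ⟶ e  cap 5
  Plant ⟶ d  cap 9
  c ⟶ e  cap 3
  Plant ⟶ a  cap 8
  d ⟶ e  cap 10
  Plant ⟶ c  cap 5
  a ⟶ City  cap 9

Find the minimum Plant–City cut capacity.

20

Augment Plant→City: bottleneck 2, flow now 2.
Augment Plant→a→City: bottleneck 8, flow now 10.
Augment Plant→e→City: bottleneck 2, flow now 12.
Augment Plant→c→e→City: bottleneck 3, flow now 15.
Augment Plant→d→e→City: bottleneck 5, flow now 20.
No augmenting path remains; maximum flow = 20.
By max-flow min-cut, the minimum cut capacity equals the max flow.
In the residual graph, reachable from Plant: {Plant, c, d, e}.
Min-cut edges: Plant→a (8), Plant→City (2), e→City (10); capacity 8 + 2 + 10 = 20.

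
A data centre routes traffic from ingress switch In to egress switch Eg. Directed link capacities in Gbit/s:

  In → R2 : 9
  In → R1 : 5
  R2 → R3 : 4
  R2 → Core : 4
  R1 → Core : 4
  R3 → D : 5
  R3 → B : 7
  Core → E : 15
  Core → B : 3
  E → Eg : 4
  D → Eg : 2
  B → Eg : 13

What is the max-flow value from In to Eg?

Augment In→R2→R3→D→Eg: bottleneck 2, flow now 2.
Augment In→R2→R3→B→Eg: bottleneck 2, flow now 4.
Augment In→R2→Core→E→Eg: bottleneck 4, flow now 8.
Augment In→R1→Core→B→Eg: bottleneck 3, flow now 11.
No augmenting path remains; maximum flow = 11.
In the residual graph, reachable from In: {In, R2, R1, Core, E}.
Min-cut edges: R2→R3 (4), Core→B (3), E→Eg (4); capacity 4 + 3 + 4 = 11.
This cut is saturated, so no flow can exceed 11.

11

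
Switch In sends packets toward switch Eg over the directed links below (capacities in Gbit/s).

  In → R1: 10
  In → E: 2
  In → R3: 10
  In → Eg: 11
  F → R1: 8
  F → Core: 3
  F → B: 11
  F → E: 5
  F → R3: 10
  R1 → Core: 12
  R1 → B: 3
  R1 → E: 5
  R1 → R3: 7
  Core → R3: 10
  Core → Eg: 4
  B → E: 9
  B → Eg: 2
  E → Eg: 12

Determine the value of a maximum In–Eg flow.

23

Augment In→Eg: bottleneck 11, flow now 11.
Augment In→E→Eg: bottleneck 2, flow now 13.
Augment In→R1→Core→Eg: bottleneck 4, flow now 17.
Augment In→R1→B→Eg: bottleneck 2, flow now 19.
Augment In→R1→E→Eg: bottleneck 4, flow now 23.
No augmenting path remains; maximum flow = 23.
In the residual graph, reachable from In: {In, R3}.
Min-cut edges: In→R1 (10), In→E (2), In→Eg (11); capacity 10 + 2 + 11 = 23.
This cut is saturated, so no flow can exceed 23.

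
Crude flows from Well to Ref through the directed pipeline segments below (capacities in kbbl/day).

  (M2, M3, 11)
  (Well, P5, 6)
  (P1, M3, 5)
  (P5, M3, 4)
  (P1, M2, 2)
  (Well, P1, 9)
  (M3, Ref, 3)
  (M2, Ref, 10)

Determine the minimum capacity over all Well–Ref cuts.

Augment Well→P1→M2→Ref: bottleneck 2, flow now 2.
Augment Well→P1→M3→Ref: bottleneck 3, flow now 5.
No augmenting path remains; maximum flow = 5.
By max-flow min-cut, the minimum cut capacity equals the max flow.
In the residual graph, reachable from Well: {Well, P1, P5, M3}.
Min-cut edges: P1→M2 (2), M3→Ref (3); capacity 2 + 3 = 5.

5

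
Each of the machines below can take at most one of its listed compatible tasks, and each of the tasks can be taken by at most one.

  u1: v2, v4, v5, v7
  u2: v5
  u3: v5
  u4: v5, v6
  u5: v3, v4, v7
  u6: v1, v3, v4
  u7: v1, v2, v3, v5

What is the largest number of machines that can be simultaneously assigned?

6

Unit-capacity flow: source→left, listed edges, right→sink; max matching = max flow.
Augmenting path u1→v2 (+1); matched 1.
Augmenting path u2→v5 (+1); matched 2.
Augmenting path u4→v6 (+1); matched 3.
Augmenting path u5→v3 (+1); matched 4.
Augmenting path u6→v1 (+1); matched 5.
Augmenting path u7→v1→u6→v4 (+1); matched 6.
No augmenting path remains; maximum matching = 6.
König certificate: {u1, u4, u5, u6, u7, v5} is a vertex cover of size 6 (every listed pair touches it), so no matching can be larger.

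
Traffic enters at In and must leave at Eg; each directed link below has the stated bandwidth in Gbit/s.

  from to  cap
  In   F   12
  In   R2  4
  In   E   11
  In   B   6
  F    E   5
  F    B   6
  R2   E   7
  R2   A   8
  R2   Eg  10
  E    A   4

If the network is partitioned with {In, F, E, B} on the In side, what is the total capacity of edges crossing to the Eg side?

8

Edges leaving {In, F, E, B}: In→R2 (4), E→A (4).
Cut capacity = 4 + 4 = 8.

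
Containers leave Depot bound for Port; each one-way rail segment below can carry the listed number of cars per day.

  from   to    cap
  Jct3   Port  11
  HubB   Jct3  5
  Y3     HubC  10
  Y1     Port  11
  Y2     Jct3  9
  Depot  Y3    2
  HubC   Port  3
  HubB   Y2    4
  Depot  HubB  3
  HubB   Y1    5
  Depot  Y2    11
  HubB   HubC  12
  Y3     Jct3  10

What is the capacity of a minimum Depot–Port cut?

14

Augment Depot→Y3→HubC→Port: bottleneck 2, flow now 2.
Augment Depot→Y2→Jct3→Port: bottleneck 9, flow now 11.
Augment Depot→HubB→Y1→Port: bottleneck 3, flow now 14.
No augmenting path remains; maximum flow = 14.
By max-flow min-cut, the minimum cut capacity equals the max flow.
In the residual graph, reachable from Depot: {Depot, Y2}.
Min-cut edges: Depot→Y3 (2), Depot→HubB (3), Y2→Jct3 (9); capacity 2 + 3 + 9 = 14.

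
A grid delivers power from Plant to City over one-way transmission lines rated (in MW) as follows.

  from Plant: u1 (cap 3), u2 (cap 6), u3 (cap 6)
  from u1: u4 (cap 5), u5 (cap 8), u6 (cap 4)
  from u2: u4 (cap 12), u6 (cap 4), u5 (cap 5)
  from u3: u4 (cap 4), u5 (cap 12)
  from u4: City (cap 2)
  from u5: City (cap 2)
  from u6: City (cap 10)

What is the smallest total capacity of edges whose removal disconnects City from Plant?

Augment Plant→u1→u4→City: bottleneck 2, flow now 2.
Augment Plant→u1→u5→City: bottleneck 1, flow now 3.
Augment Plant→u2→u5→City: bottleneck 1, flow now 4.
Augment Plant→u2→u6→City: bottleneck 4, flow now 8.
Augment Plant→u2→u4→u1→u6→City: bottleneck 1, flow now 9. (uses reverse residual edge)
Augment Plant→u3→u4→u1→u6→City: bottleneck 1, flow now 10. (uses reverse residual edge)
Augment Plant→u3→u5→u1→u6→City: bottleneck 1, flow now 11. (uses reverse residual edge)
No augmenting path remains; maximum flow = 11.
By max-flow min-cut, the minimum cut capacity equals the max flow.
In the residual graph, reachable from Plant: {Plant, u2, u3, u4, u5}.
Min-cut edges: Plant→u1 (3), u2→u6 (4), u4→City (2), u5→City (2); capacity 3 + 4 + 2 + 2 = 11.

11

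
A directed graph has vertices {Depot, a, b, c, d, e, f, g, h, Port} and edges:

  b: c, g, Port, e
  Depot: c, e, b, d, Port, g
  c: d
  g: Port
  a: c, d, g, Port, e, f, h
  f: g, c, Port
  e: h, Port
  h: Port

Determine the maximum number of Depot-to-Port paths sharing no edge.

4

Assign every edge capacity 1; by Menger, the answer equals the max flow.
Path Depot→Port (+1); total 1.
Path Depot→b→Port (+1); total 2.
Path Depot→e→Port (+1); total 3.
Path Depot→g→Port (+1); total 4.
No residual Depot→Port path; max flow = 4.
Certifying cut of size 4: {Depot→Port, Depot→b, Depot→e, Depot→g}.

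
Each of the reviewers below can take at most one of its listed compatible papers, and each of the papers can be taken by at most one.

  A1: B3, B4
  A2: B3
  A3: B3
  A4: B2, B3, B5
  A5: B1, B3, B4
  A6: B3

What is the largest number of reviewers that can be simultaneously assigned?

4

Unit-capacity flow: source→left, listed edges, right→sink; max matching = max flow.
Augmenting path A1→B3 (+1); matched 1.
Augmenting path A4→B2 (+1); matched 2.
Augmenting path A5→B1 (+1); matched 3.
Augmenting path A2→B3→A1→B4 (+1); matched 4.
No augmenting path remains; maximum matching = 4.
König certificate: {A1, A4, A5, B3} is a vertex cover of size 4 (every listed pair touches it), so no matching can be larger.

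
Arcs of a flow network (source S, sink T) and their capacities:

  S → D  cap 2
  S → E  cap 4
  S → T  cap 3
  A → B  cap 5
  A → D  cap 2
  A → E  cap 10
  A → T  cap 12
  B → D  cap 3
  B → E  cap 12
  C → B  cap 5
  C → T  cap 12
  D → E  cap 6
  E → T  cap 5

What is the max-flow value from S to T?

8

Augment S→T: bottleneck 3, flow now 3.
Augment S→E→T: bottleneck 4, flow now 7.
Augment S→D→E→T: bottleneck 1, flow now 8.
No augmenting path remains; maximum flow = 8.
In the residual graph, reachable from S: {S, D, E}.
Min-cut edges: S→T (3), E→T (5); capacity 3 + 5 = 8.
This cut is saturated, so no flow can exceed 8.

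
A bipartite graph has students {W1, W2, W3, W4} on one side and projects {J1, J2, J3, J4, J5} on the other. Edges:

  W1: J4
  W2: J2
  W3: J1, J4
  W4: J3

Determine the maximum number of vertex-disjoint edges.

4

Unit-capacity flow: source→left, listed edges, right→sink; max matching = max flow.
Augmenting path W1→J4 (+1); matched 1.
Augmenting path W2→J2 (+1); matched 2.
Augmenting path W3→J1 (+1); matched 3.
Augmenting path W4→J3 (+1); matched 4.
No augmenting path remains; maximum matching = 4.
König certificate: {W1, W2, W3, W4} is a vertex cover of size 4 (every listed pair touches it), so no matching can be larger.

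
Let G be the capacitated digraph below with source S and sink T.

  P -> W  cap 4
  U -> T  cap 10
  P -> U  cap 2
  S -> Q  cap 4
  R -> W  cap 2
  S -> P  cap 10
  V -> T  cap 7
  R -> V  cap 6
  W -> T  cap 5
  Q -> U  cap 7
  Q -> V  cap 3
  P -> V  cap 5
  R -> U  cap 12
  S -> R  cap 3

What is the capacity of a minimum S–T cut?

17

Augment S→P→U→T: bottleneck 2, flow now 2.
Augment S→P→V→T: bottleneck 5, flow now 7.
Augment S→P→W→T: bottleneck 3, flow now 10.
Augment S→Q→U→T: bottleneck 4, flow now 14.
Augment S→R→U→T: bottleneck 3, flow now 17.
No augmenting path remains; maximum flow = 17.
By max-flow min-cut, the minimum cut capacity equals the max flow.
In the residual graph, reachable from S: {S}.
Min-cut edges: S→P (10), S→Q (4), S→R (3); capacity 10 + 4 + 3 = 17.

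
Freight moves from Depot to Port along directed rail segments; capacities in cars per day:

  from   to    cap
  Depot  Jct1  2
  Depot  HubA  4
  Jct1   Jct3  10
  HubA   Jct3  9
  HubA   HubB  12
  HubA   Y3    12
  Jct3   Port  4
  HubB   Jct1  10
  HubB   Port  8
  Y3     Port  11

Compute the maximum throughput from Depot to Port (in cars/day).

6

Augment Depot→Jct1→Jct3→Port: bottleneck 2, flow now 2.
Augment Depot→HubA→Jct3→Port: bottleneck 2, flow now 4.
Augment Depot→HubA→HubB→Port: bottleneck 2, flow now 6.
No augmenting path remains; maximum flow = 6.
In the residual graph, reachable from Depot: {Depot}.
Min-cut edges: Depot→Jct1 (2), Depot→HubA (4); capacity 2 + 4 = 6.
This cut is saturated, so no flow can exceed 6.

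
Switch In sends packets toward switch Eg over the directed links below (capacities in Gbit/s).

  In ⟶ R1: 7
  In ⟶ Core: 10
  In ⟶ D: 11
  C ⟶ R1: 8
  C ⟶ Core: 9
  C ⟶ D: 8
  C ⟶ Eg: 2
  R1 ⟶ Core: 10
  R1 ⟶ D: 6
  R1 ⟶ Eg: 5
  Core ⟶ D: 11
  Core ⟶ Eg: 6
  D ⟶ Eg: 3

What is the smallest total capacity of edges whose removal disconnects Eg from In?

14

Augment In→R1→Eg: bottleneck 5, flow now 5.
Augment In→Core→Eg: bottleneck 6, flow now 11.
Augment In→D→Eg: bottleneck 3, flow now 14.
No augmenting path remains; maximum flow = 14.
By max-flow min-cut, the minimum cut capacity equals the max flow.
In the residual graph, reachable from In: {In, R1, Core, D}.
Min-cut edges: R1→Eg (5), Core→Eg (6), D→Eg (3); capacity 5 + 6 + 3 = 14.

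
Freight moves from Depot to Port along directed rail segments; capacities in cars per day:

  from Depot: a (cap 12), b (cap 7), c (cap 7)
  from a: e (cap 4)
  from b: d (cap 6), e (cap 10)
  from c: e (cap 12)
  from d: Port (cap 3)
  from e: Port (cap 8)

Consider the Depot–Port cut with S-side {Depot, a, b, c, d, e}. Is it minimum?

Yes — it is a minimum cut (capacity 11).

Given cut capacity: 3 + 8 = 11.
Augment Depot→a→e→Port: bottleneck 4, flow now 4.
Augment Depot→b→d→Port: bottleneck 3, flow now 7.
Augment Depot→b→e→Port: bottleneck 4, flow now 11.
No augmenting path remains; maximum flow = 11.
Cut capacity 11 equals the max flow, so it is a minimum cut.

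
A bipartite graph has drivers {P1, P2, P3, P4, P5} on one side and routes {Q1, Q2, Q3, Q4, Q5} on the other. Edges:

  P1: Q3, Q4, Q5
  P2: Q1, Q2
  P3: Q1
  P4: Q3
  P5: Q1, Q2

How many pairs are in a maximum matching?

4

Unit-capacity flow: source→left, listed edges, right→sink; max matching = max flow.
Augmenting path P1→Q3 (+1); matched 1.
Augmenting path P2→Q1 (+1); matched 2.
Augmenting path P5→Q2 (+1); matched 3.
Augmenting path P4→Q3→P1→Q4 (+1); matched 4.
No augmenting path remains; maximum matching = 4.
König certificate: {P1, P4, Q1, Q2} is a vertex cover of size 4 (every listed pair touches it), so no matching can be larger.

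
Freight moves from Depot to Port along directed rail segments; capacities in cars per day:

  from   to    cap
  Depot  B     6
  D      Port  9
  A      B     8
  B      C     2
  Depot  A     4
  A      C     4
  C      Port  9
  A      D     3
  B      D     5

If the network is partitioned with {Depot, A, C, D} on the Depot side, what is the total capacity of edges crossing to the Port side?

Edges leaving {Depot, A, C, D}: Depot→B (6), A→B (8), C→Port (9), D→Port (9).
Cut capacity = 6 + 8 + 9 + 9 = 32.

32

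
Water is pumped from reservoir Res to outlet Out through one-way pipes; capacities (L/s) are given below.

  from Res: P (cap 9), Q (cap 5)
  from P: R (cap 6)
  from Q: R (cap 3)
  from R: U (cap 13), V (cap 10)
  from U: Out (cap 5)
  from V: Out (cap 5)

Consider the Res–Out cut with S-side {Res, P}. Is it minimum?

Given cut capacity: 5 + 6 = 11.
Augment Res→P→R→U→Out: bottleneck 5, flow now 5.
Augment Res→P→R→V→Out: bottleneck 1, flow now 6.
Augment Res→Q→R→V→Out: bottleneck 3, flow now 9.
No augmenting path remains; maximum flow = 9.
In the residual graph, reachable from Res: {Res, P, Q}.
Min-cut edges: P→R (6), Q→R (3); capacity 6 + 3 = 9.
Cut capacity 11 exceeds the max flow 9, so it is not minimum.

No — its capacity is 11, but the minimum cut has capacity 9.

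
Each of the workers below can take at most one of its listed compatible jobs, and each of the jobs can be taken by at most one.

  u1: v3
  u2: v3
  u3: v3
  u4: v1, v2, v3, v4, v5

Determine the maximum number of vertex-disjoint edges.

Unit-capacity flow: source→left, listed edges, right→sink; max matching = max flow.
Augmenting path u1→v3 (+1); matched 1.
Augmenting path u4→v1 (+1); matched 2.
No augmenting path remains; maximum matching = 2.
König certificate: {u4, v3} is a vertex cover of size 2 (every listed pair touches it), so no matching can be larger.

2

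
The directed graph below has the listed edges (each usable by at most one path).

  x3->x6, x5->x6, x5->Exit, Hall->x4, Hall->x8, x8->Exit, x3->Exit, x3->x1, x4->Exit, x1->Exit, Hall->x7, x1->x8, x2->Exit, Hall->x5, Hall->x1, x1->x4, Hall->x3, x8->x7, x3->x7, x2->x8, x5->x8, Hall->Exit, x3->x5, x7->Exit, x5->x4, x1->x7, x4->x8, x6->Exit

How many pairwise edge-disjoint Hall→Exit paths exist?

Assign every edge capacity 1; by Menger, the answer equals the max flow.
Path Hall→Exit (+1); total 1.
Path Hall→x1→Exit (+1); total 2.
Path Hall→x3→Exit (+1); total 3.
Path Hall→x4→Exit (+1); total 4.
Path Hall→x5→Exit (+1); total 5.
Path Hall→x7→Exit (+1); total 6.
Path Hall→x8→Exit (+1); total 7.
No residual Hall→Exit path; max flow = 7.
Certifying cut of size 7: {Hall→Exit, Hall→x1, Hall→x3, Hall→x4, Hall→x5, Hall→x7, Hall→x8}.

7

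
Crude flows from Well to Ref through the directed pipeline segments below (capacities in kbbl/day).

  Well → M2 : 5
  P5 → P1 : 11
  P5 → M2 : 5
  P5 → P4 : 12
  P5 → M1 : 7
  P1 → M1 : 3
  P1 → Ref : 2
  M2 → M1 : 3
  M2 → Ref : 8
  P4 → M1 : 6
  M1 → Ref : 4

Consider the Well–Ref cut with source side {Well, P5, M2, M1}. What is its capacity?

Edges leaving {Well, P5, M2, M1}: P5→P1 (11), P5→P4 (12), M2→Ref (8), M1→Ref (4).
Cut capacity = 11 + 12 + 8 + 4 = 35.

35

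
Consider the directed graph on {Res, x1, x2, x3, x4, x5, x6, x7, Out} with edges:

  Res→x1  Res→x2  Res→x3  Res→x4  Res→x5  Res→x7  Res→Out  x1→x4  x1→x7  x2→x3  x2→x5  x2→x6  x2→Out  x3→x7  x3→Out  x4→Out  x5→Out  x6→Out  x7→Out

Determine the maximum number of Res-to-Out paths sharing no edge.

Assign every edge capacity 1; by Menger, the answer equals the max flow.
Path Res→Out (+1); total 1.
Path Res→x2→Out (+1); total 2.
Path Res→x3→Out (+1); total 3.
Path Res→x4→Out (+1); total 4.
Path Res→x5→Out (+1); total 5.
Path Res→x7→Out (+1); total 6.
No residual Res→Out path; max flow = 6.
Certifying cut of size 6: {Res→Out, Res→x2, Res→x3, Res→x5, x4→Out, x7→Out}.

6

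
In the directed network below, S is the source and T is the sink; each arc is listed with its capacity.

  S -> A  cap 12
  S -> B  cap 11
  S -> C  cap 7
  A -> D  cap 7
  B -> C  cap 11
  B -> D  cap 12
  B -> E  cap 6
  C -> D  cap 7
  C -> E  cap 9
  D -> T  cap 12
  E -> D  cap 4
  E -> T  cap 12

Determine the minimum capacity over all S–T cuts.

24

Augment S→A→D→T: bottleneck 7, flow now 7.
Augment S→B→D→T: bottleneck 5, flow now 12.
Augment S→B→E→T: bottleneck 6, flow now 18.
Augment S→C→E→T: bottleneck 6, flow now 24.
No augmenting path remains; maximum flow = 24.
By max-flow min-cut, the minimum cut capacity equals the max flow.
In the residual graph, reachable from S: {S, A, B, C, D, E}.
Min-cut edges: D→T (12), E→T (12); capacity 12 + 12 = 24.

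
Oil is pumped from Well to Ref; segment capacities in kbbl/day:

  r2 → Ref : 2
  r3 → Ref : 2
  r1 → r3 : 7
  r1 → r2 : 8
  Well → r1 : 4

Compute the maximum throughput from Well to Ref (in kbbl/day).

Augment Well→r1→r2→Ref: bottleneck 2, flow now 2.
Augment Well→r1→r3→Ref: bottleneck 2, flow now 4.
No augmenting path remains; maximum flow = 4.
In the residual graph, reachable from Well: {Well}.
Min-cut edges: Well→r1 (4); capacity 4 = 4.
This cut is saturated, so no flow can exceed 4.

4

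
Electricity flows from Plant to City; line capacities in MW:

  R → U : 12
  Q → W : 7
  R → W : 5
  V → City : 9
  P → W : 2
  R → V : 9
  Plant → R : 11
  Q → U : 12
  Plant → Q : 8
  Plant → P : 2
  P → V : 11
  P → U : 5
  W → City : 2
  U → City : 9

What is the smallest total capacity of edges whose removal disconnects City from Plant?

Augment Plant→P→U→City: bottleneck 2, flow now 2.
Augment Plant→Q→U→City: bottleneck 7, flow now 9.
Augment Plant→Q→W→City: bottleneck 1, flow now 10.
Augment Plant→R→V→City: bottleneck 9, flow now 19.
Augment Plant→R→W→City: bottleneck 1, flow now 20.
No augmenting path remains; maximum flow = 20.
By max-flow min-cut, the minimum cut capacity equals the max flow.
In the residual graph, reachable from Plant: {Plant, P, Q, R, U, V, W}.
Min-cut edges: U→City (9), V→City (9), W→City (2); capacity 9 + 9 + 2 = 20.

20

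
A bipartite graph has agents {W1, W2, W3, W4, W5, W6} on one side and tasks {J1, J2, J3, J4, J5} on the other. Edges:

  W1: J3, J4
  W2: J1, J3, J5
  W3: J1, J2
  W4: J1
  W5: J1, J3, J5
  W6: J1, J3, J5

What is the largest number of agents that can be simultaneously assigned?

5

Unit-capacity flow: source→left, listed edges, right→sink; max matching = max flow.
Augmenting path W1→J3 (+1); matched 1.
Augmenting path W2→J1 (+1); matched 2.
Augmenting path W3→J2 (+1); matched 3.
Augmenting path W5→J5 (+1); matched 4.
Augmenting path W6→J3→W1→J4 (+1); matched 5.
No augmenting path remains; maximum matching = 5.
König certificate: {W1, W3, J1, J3, J5} is a vertex cover of size 5 (every listed pair touches it), so no matching can be larger.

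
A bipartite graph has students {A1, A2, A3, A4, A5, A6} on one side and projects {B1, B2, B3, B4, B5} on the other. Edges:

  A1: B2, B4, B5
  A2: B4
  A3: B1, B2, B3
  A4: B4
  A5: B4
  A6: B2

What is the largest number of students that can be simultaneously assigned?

Unit-capacity flow: source→left, listed edges, right→sink; max matching = max flow.
Augmenting path A1→B2 (+1); matched 1.
Augmenting path A2→B4 (+1); matched 2.
Augmenting path A3→B1 (+1); matched 3.
Augmenting path A6→B2→A1→B5 (+1); matched 4.
No augmenting path remains; maximum matching = 4.
König certificate: {A1, A3, A6, B4} is a vertex cover of size 4 (every listed pair touches it), so no matching can be larger.

4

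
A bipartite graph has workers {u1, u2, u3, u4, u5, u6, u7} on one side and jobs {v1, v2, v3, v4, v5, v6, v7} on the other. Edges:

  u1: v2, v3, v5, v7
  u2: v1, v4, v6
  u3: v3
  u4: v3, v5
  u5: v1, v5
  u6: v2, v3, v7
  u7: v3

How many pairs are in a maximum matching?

6

Unit-capacity flow: source→left, listed edges, right→sink; max matching = max flow.
Augmenting path u1→v2 (+1); matched 1.
Augmenting path u2→v1 (+1); matched 2.
Augmenting path u3→v3 (+1); matched 3.
Augmenting path u4→v5 (+1); matched 4.
Augmenting path u6→v7 (+1); matched 5.
Augmenting path u5→v1→u2→v4 (+1); matched 6.
No augmenting path remains; maximum matching = 6.
König certificate: {u1, u2, u4, u5, u6, v3} is a vertex cover of size 6 (every listed pair touches it), so no matching can be larger.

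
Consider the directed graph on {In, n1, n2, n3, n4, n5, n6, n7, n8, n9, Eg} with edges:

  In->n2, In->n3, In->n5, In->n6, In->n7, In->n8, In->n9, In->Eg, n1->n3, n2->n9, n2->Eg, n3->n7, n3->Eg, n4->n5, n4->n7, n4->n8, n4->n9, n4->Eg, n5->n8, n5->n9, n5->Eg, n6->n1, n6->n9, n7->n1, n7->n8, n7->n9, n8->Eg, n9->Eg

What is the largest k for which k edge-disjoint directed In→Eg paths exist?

6

Assign every edge capacity 1; by Menger, the answer equals the max flow.
Path In→Eg (+1); total 1.
Path In→n2→Eg (+1); total 2.
Path In→n3→Eg (+1); total 3.
Path In→n5→Eg (+1); total 4.
Path In→n8→Eg (+1); total 5.
Path In→n9→Eg (+1); total 6.
No residual In→Eg path; max flow = 6.
Certifying cut of size 6: {In→Eg, In→n2, In→n5, n3→Eg, n8→Eg, n9→Eg}.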